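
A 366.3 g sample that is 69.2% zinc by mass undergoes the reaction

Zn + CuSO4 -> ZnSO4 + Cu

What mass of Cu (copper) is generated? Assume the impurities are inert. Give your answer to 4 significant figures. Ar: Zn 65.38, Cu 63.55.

246.4 g

Mass of pure Zn = 366.3 g × 0.692 = 253.48 g.
M(Zn) = 65.38 g/mol.
M(Cu) = 63.55 g/mol.
n(Zn) = 253.48 g / 65.38 g/mol = 3.8770 mol.
From the equation the Zn:Cu mole ratio is 1:1, so n(Cu) = 3.8770 × 1/1 = 3.8770 mol.
Mass of Cu = 3.8770 mol × 63.55 g/mol = 246.38 g.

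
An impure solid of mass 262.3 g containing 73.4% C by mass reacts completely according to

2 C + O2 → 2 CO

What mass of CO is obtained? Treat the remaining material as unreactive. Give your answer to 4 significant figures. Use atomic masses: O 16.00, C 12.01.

449.0 g

Mass of pure C = 262.3 g × 0.734 = 192.53 g.
M(C) = 12.01 g/mol.
M(CO) = 12.01 + 16.00 = 28.01 g/mol.
n(C) = 192.53 g / 12.01 g/mol = 16.031 mol.
From the equation the C:CO mole ratio is 2:2, so n(CO) = 16.031 × 2/2 = 16.031 mol.
Mass of CO = 16.031 mol × 28.01 g/mol = 449.02 g.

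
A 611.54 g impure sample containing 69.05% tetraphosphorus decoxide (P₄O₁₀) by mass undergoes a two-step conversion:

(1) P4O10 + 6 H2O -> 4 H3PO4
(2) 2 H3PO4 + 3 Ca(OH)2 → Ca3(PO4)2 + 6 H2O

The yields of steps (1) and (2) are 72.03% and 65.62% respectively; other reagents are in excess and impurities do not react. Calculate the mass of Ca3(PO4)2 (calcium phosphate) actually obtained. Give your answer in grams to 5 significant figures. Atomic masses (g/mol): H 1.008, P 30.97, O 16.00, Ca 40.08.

436.16 g

Pure P4O10 = 611.54 × 0.6905 = 422.268 g.
M(P4O10) = 4(30.97) + 10(16.00) = 283.88 g/mol.
M(Ca3(PO4)2) = 3(40.08) + 2(30.97) + 8(16.00) = 310.18 g/mol.
n(P4O10) = 422.268 / 283.88 = 1.48749 mol.
Step 1 (P4O10:H3PO4 = 1:4): theoretical n(H3PO4) = 5.94996 mol; at 72.03% yield, n(H3PO4) = 4.28575 mol.
Step 2 (H3PO4:Ca3(PO4)2 = 2:1): theoretical n(Ca3(PO4)2) = 2.14288 mol, so theoretical mass = 2.14288 × 310.18 = 664.677 g.
At 65.62% yield, actual mass of Ca3(PO4)2 = 664.677 × 0.6562 = 436.161 g.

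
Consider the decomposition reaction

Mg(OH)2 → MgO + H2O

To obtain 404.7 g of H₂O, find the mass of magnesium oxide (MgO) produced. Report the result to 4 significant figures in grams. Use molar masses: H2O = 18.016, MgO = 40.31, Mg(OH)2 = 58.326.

n(H2O) = 404.70 g / 18.016 g/mol = 22.463 mol.
From the equation the H2O:MgO mole ratio is 1:1, so n(MgO) = 22.463 × 1/1 = 22.463 mol.
Mass of MgO = 22.463 mol × 40.31 g/mol = 905.50 g.

905.5 g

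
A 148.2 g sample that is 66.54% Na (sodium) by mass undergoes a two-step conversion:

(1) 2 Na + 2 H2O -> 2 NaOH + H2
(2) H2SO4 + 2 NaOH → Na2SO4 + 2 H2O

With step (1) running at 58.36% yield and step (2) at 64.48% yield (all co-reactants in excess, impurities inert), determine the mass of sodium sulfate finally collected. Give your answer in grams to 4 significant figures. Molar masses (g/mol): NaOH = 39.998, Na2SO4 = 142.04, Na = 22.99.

Pure Na = 148.2 × 0.6654 = 98.612 g.
n(Na) = 98.612 / 22.99 = 4.2894 mol.
Step 1 (Na:NaOH = 2:2): theoretical n(NaOH) = 4.2894 mol; at 58.36% yield, n(NaOH) = 2.5033 mol.
Step 2 (NaOH:Na2SO4 = 2:1): theoretical n(Na2SO4) = 1.2516 mol, so theoretical mass = 1.2516 × 142.04 = 177.78 g.
At 64.48% yield, actual mass of Na2SO4 = 177.78 × 0.6448 = 114.63 g.

114.6 g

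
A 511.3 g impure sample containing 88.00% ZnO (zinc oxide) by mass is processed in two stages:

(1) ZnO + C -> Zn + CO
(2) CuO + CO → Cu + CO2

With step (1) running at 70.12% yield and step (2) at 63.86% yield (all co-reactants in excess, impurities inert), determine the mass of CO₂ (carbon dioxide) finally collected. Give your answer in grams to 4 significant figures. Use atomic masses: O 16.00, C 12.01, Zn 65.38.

109.0 g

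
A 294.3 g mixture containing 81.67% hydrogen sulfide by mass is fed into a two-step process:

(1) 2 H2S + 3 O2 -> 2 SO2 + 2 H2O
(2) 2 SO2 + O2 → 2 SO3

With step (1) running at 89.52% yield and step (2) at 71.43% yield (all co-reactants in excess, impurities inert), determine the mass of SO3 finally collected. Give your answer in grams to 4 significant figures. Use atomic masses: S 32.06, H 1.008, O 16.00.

Pure H2S = 294.3 × 0.8167 = 240.35 g.
M(H2S) = 2(1.008) + 32.06 = 34.076 g/mol.
M(SO3) = 32.06 + 3(16.00) = 80.06 g/mol.
n(H2S) = 240.35 / 34.076 = 7.0535 mol.
Step 1 (H2S:SO2 = 2:2): theoretical n(SO2) = 7.0535 mol; at 89.52% yield, n(SO2) = 6.3143 mol.
Step 2 (SO2:SO3 = 2:2): theoretical n(SO3) = 6.3143 mol, so theoretical mass = 6.3143 × 80.06 = 505.52 g.
At 71.43% yield, actual mass of SO3 = 505.52 × 0.7143 = 361.09 g.

361.1 g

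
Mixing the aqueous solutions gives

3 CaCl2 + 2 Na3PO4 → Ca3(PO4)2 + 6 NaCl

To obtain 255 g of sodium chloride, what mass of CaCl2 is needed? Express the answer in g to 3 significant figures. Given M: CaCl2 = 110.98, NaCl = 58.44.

n(NaCl) = 255.0 g / 58.44 g/mol = 4.363 mol.
From the equation the NaCl:CaCl2 mole ratio is 6:3, so n(CaCl2) = 4.363 × 3/6 = 2.182 mol.
Mass of CaCl2 = 2.182 mol × 110.98 g/mol = 242.1 g.

242 g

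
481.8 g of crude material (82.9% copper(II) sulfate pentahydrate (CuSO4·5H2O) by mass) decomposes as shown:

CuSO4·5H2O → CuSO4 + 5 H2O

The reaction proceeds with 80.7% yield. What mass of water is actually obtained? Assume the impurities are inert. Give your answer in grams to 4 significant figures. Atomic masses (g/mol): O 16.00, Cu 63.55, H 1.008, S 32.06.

116.3 g

Pure CuSO4·5H2O available = 481.8 g × 0.829 = 399.41 g.
M(CuSO4·5H2O) = 63.55 + 32.06 + 9(16.00) + 10(1.008) = 249.69 g/mol.
M(H2O) = 2(1.008) + 16.00 = 18.016 g/mol.
n(CuSO4·5H2O) = 399.41 g / 249.69 g/mol = 1.5996 mol.
From the equation the CuSO4·5H2O:H2O mole ratio is 1:5, so n(H2O) = 1.5996 × 5/1 = 7.9982 mol.
Mass of H2O = 7.9982 mol × 18.016 g/mol = 144.09 g.
Actual mass collected = 144.09 g × 0.807 = 116.28 g.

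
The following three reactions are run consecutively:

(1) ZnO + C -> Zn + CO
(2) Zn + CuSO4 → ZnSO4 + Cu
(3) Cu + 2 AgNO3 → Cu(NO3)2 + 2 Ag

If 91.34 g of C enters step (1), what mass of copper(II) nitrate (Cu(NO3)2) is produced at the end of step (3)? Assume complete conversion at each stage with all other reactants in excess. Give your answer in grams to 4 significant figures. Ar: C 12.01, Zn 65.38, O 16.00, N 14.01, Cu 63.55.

M(C) = 12.01 g/mol.
M(Cu(NO3)2) = 63.55 + 2(14.01) + 6(16.00) = 187.57 g/mol.
n(C) = 91.34 / 12.01 = 7.6053 mol.
Reaction (1): C→Zn ratio 1:1 ⇒ n(Zn) = 7.6053 mol.
Reaction (2): Zn→Cu ratio 1:1 ⇒ n(Cu) = 7.6053 mol.
Reaction (3): Cu→Cu(NO3)2 ratio 1:1 ⇒ n(Cu(NO3)2) = 7.6053 mol.
Mass of Cu(NO3)2 = 7.6053 × 187.57 = 1426.5 g.

1427 g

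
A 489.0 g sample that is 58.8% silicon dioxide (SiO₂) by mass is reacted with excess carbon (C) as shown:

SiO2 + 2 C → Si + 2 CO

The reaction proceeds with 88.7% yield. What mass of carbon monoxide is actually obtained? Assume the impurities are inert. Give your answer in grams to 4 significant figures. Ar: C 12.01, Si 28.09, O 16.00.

Pure SiO2 available = 489.0 g × 0.588 = 287.53 g.
M(SiO2) = 28.09 + 2(16.00) = 60.09 g/mol.
M(CO) = 12.01 + 16.00 = 28.01 g/mol.
n(SiO2) = 287.53 g / 60.09 g/mol = 4.7850 mol.
From the equation the SiO2:CO mole ratio is 1:2, so n(CO) = 4.7850 × 2/1 = 9.5700 mol.
Mass of CO = 9.5700 mol × 28.01 g/mol = 268.06 g.
Actual mass collected = 268.06 g × 0.887 = 237.77 g.

237.8 g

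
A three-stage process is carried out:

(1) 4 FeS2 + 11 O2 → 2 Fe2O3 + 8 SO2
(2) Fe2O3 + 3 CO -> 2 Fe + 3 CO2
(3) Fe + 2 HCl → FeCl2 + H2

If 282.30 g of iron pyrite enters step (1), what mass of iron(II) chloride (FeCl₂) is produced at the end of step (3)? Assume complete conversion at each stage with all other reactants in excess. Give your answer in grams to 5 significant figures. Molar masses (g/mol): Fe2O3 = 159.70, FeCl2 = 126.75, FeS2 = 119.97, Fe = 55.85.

n(FeS2) = 282.30 / 119.97 = 2.35309 mol.
Reaction (1): FeS2→Fe2O3 ratio 4:2 ⇒ n(Fe2O3) = 1.17654 mol.
Reaction (2): Fe2O3→Fe ratio 1:2 ⇒ n(Fe) = 2.35309 mol.
Reaction (3): Fe→FeCl2 ratio 1:1 ⇒ n(FeCl2) = 2.35309 mol.
Mass of FeCl2 = 2.35309 × 126.75 = 298.254 g.

298.25 g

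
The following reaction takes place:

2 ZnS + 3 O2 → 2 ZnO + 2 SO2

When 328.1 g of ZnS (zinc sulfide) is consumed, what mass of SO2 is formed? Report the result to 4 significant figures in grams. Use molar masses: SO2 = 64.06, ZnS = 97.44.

215.7 g

n(ZnS) = 328.10 g / 97.44 g/mol = 3.3672 mol.
From the equation the ZnS:SO2 mole ratio is 2:2, so n(SO2) = 3.3672 × 2/2 = 3.3672 mol.
Mass of SO2 = 3.3672 mol × 64.06 g/mol = 215.70 g.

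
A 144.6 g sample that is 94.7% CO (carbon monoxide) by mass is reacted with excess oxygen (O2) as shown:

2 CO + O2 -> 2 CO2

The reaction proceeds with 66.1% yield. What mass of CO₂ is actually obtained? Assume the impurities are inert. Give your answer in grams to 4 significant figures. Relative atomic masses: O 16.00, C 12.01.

142.2 g

Pure CO available = 144.6 g × 0.947 = 136.94 g.
M(CO) = 12.01 + 16.00 = 28.01 g/mol.
M(CO2) = 12.01 + 2(16.00) = 44.01 g/mol.
n(CO) = 136.94 g / 28.01 g/mol = 4.8888 mol.
From the equation the CO:CO2 mole ratio is 2:2, so n(CO2) = 4.8888 × 2/2 = 4.8888 mol.
Mass of CO2 = 4.8888 mol × 44.01 g/mol = 215.16 g.
Actual mass collected = 215.16 g × 0.661 = 142.22 g.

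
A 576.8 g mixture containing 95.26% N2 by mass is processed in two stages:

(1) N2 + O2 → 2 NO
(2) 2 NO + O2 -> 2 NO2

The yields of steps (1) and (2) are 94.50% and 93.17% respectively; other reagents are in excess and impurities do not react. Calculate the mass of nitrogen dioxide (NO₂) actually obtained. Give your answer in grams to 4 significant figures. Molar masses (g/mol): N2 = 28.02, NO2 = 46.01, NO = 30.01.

1589 g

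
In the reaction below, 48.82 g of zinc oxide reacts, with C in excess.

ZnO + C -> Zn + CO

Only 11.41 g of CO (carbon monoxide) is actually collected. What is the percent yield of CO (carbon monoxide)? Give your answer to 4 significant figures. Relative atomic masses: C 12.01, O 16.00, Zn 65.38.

67.90 %

M(ZnO) = 65.38 + 16.00 = 81.38 g/mol.
M(CO) = 12.01 + 16.00 = 28.01 g/mol.
n(ZnO) = 48.820 g / 81.38 g/mol = 0.59990 mol.
From the equation the ZnO:CO mole ratio is 1:1, so n(CO) = 0.59990 × 1/1 = 0.59990 mol.
Mass of CO = 0.59990 mol × 28.01 g/mol = 16.803 g.
This is the theoretical yield. Percent yield = 11.41 g / 16.803 g × 100% = 67.904%.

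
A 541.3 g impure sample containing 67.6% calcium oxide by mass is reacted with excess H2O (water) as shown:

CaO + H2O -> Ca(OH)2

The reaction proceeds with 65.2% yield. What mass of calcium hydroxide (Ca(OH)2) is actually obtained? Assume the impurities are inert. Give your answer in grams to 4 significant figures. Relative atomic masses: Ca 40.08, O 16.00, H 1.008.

Pure CaO available = 541.3 g × 0.676 = 365.92 g.
M(CaO) = 40.08 + 16.00 = 56.08 g/mol.
M(Ca(OH)2) = 40.08 + 2(16.00) + 2(1.008) = 74.096 g/mol.
n(CaO) = 365.92 g / 56.08 g/mol = 6.5249 mol.
From the equation the CaO:Ca(OH)2 mole ratio is 1:1, so n(Ca(OH)2) = 6.5249 × 1/1 = 6.5249 mol.
Mass of Ca(OH)2 = 6.5249 mol × 74.096 g/mol = 483.47 g.
Actual mass collected = 483.47 g × 0.652 = 315.22 g.

315.2 g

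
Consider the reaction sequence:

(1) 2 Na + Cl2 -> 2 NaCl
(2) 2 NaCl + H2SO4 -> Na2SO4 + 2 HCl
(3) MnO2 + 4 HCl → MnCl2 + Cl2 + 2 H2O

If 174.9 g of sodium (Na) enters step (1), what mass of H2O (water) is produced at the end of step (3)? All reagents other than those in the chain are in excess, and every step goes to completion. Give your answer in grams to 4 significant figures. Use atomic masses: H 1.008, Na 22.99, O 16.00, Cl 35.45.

M(Na) = 22.99 g/mol.
M(H2O) = 2(1.008) + 16.00 = 18.016 g/mol.
n(Na) = 174.9 / 22.99 = 7.6077 mol.
Reaction (1): Na→NaCl ratio 2:2 ⇒ n(NaCl) = 7.6077 mol.
Reaction (2): NaCl→HCl ratio 2:2 ⇒ n(HCl) = 7.6077 mol.
Reaction (3): HCl→H2O ratio 4:2 ⇒ n(H2O) = 3.8038 mol.
Mass of H2O = 3.8038 × 18.016 = 68.530 g.

68.53 g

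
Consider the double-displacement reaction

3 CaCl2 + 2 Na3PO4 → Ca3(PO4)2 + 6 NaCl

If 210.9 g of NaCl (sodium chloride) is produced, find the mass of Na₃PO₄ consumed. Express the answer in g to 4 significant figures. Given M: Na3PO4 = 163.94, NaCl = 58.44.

n(NaCl) = 210.90 g / 58.44 g/mol = 3.6088 mol.
From the equation the NaCl:Na3PO4 mole ratio is 6:2, so n(Na3PO4) = 3.6088 × 2/6 = 1.2029 mol.
Mass of Na3PO4 = 1.2029 mol × 163.94 g/mol = 197.21 g.

197.2 g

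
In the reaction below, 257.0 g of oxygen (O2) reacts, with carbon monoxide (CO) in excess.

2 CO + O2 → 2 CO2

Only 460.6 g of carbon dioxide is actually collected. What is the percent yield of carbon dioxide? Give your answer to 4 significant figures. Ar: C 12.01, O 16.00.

65.16 %

M(O2) = 2(16.00) = 32.00 g/mol.
M(CO2) = 12.01 + 2(16.00) = 44.01 g/mol.
n(O2) = 257.00 g / 32.00 g/mol = 8.0312 mol.
From the equation the O2:CO2 mole ratio is 1:2, so n(CO2) = 8.0312 × 2/1 = 16.062 mol.
Mass of CO2 = 16.062 mol × 44.01 g/mol = 706.91 g.
This is the theoretical yield. Percent yield = 460.6 g / 706.91 g × 100% = 65.157%.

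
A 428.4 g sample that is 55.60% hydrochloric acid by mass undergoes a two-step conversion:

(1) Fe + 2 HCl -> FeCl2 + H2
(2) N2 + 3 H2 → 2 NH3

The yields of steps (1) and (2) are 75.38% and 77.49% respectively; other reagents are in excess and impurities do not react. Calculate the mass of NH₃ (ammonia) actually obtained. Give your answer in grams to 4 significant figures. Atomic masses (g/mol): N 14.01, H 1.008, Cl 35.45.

Pure HCl = 428.4 × 0.5560 = 238.19 g.
M(HCl) = 1.008 + 35.45 = 36.458 g/mol.
M(NH3) = 14.01 + 3(1.008) = 17.034 g/mol.
n(HCl) = 238.19 / 36.458 = 6.5333 mol.
Step 1 (HCl:H2 = 2:1): theoretical n(H2) = 3.2666 mol; at 75.38% yield, n(H2) = 2.4624 mol.
Step 2 (H2:NH3 = 3:2): theoretical n(NH3) = 1.6416 mol, so theoretical mass = 1.6416 × 17.034 = 27.963 g.
At 77.49% yield, actual mass of NH3 = 27.963 × 0.7749 = 21.668 g.

21.67 g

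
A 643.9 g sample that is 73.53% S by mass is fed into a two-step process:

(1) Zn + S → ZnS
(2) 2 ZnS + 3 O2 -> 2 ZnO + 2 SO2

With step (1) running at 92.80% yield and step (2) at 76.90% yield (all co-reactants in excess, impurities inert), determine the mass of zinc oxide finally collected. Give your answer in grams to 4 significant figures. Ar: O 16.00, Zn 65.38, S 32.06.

857.7 g

Pure S = 643.9 × 0.7353 = 473.46 g.
M(S) = 32.06 g/mol.
M(ZnO) = 65.38 + 16.00 = 81.38 g/mol.
n(S) = 473.46 / 32.06 = 14.768 mol.
Step 1 (S:ZnS = 1:1): theoretical n(ZnS) = 14.768 mol; at 92.80% yield, n(ZnS) = 13.705 mol.
Step 2 (ZnS:ZnO = 2:2): theoretical n(ZnO) = 13.705 mol, so theoretical mass = 13.705 × 81.38 = 1115.3 g.
At 76.90% yield, actual mass of ZnO = 1115.3 × 0.7690 = 857.65 g.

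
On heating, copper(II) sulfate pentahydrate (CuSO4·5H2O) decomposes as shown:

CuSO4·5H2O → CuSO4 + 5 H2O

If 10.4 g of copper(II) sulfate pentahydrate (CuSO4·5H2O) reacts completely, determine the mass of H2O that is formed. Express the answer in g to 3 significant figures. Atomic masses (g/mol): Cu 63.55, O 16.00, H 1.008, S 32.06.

3.75 g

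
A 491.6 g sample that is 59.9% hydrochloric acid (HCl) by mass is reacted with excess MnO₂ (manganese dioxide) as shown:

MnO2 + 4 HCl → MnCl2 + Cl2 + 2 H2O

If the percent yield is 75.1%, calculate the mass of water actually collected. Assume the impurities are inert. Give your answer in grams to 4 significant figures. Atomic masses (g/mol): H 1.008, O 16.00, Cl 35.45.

54.64 g

Pure HCl available = 491.6 g × 0.599 = 294.47 g.
M(HCl) = 1.008 + 35.45 = 36.458 g/mol.
M(H2O) = 2(1.008) + 16.00 = 18.016 g/mol.
n(HCl) = 294.47 g / 36.458 g/mol = 8.0769 mol.
From the equation the HCl:H2O mole ratio is 4:2, so n(H2O) = 8.0769 × 2/4 = 4.0385 mol.
Mass of H2O = 4.0385 mol × 18.016 g/mol = 72.757 g.
Actual mass collected = 72.757 g × 0.751 = 54.640 g.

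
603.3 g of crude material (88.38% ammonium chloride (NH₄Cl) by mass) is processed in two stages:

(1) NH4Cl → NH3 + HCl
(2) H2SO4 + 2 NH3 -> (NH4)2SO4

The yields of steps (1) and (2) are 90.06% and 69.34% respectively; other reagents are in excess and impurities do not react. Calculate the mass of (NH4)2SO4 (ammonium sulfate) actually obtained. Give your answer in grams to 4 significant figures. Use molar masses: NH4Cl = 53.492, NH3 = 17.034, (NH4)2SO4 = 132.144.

411.3 g

Pure NH4Cl = 603.3 × 0.8838 = 533.20 g.
n(NH4Cl) = 533.20 / 53.492 = 9.9678 mol.
Step 1 (NH4Cl:NH3 = 1:1): theoretical n(NH3) = 9.9678 mol; at 90.06% yield, n(NH3) = 8.9770 mol.
Step 2 (NH3:(NH4)2SO4 = 2:1): theoretical n((NH4)2SO4) = 4.4885 mol, so theoretical mass = 4.4885 × 132.144 = 593.13 g.
At 69.34% yield, actual mass of (NH4)2SO4 = 593.13 × 0.6934 = 411.27 g.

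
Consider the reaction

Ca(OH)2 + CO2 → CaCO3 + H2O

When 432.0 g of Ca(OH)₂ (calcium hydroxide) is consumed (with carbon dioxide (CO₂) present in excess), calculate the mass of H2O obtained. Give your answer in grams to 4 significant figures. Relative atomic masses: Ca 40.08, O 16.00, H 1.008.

105.0 g

M(Ca(OH)2) = 40.08 + 2(16.00) + 2(1.008) = 74.096 g/mol.
M(H2O) = 2(1.008) + 16.00 = 18.016 g/mol.
n(Ca(OH)2) = 432.00 g / 74.096 g/mol = 5.8303 mol.
From the equation the Ca(OH)2:H2O mole ratio is 1:1, so n(H2O) = 5.8303 × 1/1 = 5.8303 mol.
Mass of H2O = 5.8303 mol × 18.016 g/mol = 105.04 g.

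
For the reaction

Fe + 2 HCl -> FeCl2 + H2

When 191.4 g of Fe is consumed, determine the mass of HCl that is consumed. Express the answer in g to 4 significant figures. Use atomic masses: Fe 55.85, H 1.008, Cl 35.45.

249.9 g

M(Fe) = 55.85 g/mol.
M(HCl) = 1.008 + 35.45 = 36.458 g/mol.
n(Fe) = 191.40 g / 55.85 g/mol = 3.4270 mol.
From the equation the Fe:HCl mole ratio is 1:2, so n(HCl) = 3.4270 × 2/1 = 6.8541 mol.
Mass of HCl = 6.8541 mol × 36.458 g/mol = 249.89 g.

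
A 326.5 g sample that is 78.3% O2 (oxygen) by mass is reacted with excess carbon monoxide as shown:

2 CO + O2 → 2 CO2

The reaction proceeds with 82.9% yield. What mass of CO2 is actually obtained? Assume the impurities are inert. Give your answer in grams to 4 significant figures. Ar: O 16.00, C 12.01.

Pure O2 available = 326.5 g × 0.783 = 255.65 g.
M(O2) = 2(16.00) = 32.00 g/mol.
M(CO2) = 12.01 + 2(16.00) = 44.01 g/mol.
n(O2) = 255.65 g / 32.00 g/mol = 7.9890 mol.
From the equation the O2:CO2 mole ratio is 1:2, so n(CO2) = 7.9890 × 2/1 = 15.978 mol.
Mass of CO2 = 15.978 mol × 44.01 g/mol = 703.20 g.
Actual mass collected = 703.20 g × 0.829 = 582.95 g.

582.9 g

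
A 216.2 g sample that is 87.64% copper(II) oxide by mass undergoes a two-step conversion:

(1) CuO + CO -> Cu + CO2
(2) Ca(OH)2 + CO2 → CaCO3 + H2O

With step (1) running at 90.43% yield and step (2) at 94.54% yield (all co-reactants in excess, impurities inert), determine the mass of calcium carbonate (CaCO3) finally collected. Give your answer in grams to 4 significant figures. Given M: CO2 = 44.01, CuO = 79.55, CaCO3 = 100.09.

203.8 g

Pure CuO = 216.2 × 0.8764 = 189.48 g.
n(CuO) = 189.48 / 79.55 = 2.3819 mol.
Step 1 (CuO:CO2 = 1:1): theoretical n(CO2) = 2.3819 mol; at 90.43% yield, n(CO2) = 2.1539 mol.
Step 2 (CO2:CaCO3 = 1:1): theoretical n(CaCO3) = 2.1539 mol, so theoretical mass = 2.1539 × 100.09 = 215.59 g.
At 94.54% yield, actual mass of CaCO3 = 215.59 × 0.9454 = 203.82 g.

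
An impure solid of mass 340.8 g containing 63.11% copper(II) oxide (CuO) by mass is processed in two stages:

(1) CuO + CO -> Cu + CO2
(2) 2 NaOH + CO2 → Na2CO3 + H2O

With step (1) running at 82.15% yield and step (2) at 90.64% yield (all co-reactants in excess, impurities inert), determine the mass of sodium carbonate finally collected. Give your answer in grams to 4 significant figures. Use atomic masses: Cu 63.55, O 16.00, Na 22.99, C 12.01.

213.4 g

Pure CuO = 340.8 × 0.6311 = 215.08 g.
M(CuO) = 63.55 + 16.00 = 79.55 g/mol.
M(Na2CO3) = 2(22.99) + 12.01 + 3(16.00) = 105.99 g/mol.
n(CuO) = 215.08 / 79.55 = 2.7037 mol.
Step 1 (CuO:CO2 = 1:1): theoretical n(CO2) = 2.7037 mol; at 82.15% yield, n(CO2) = 2.2211 mol.
Step 2 (CO2:Na2CO3 = 1:1): theoretical n(Na2CO3) = 2.2211 mol, so theoretical mass = 2.2211 × 105.99 = 235.41 g.
At 90.64% yield, actual mass of Na2CO3 = 235.41 × 0.9064 = 213.38 g.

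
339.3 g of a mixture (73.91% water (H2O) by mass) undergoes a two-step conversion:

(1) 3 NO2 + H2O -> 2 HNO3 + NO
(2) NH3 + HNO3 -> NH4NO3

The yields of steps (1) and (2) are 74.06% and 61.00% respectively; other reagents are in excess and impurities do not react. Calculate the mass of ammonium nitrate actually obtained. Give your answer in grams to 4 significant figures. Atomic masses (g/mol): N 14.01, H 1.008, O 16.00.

1007 g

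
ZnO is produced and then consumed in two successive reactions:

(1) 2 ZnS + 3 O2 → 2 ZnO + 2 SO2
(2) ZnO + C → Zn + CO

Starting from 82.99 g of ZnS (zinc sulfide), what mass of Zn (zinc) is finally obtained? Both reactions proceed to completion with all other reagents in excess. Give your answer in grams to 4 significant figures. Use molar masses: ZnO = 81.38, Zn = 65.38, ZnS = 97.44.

n(ZnS) = 82.990 / 97.44 = 0.85170 mol.
Step 1 gives a 2:2 ratio of ZnS to ZnO, so n(ZnO) = 0.85170 mol.
In step 2 the ZnO:Zn ratio is 1:1, so n(Zn) = 0.85170 mol.
Mass of Zn = 0.85170 × 65.38 = 55.684 g.

55.68 g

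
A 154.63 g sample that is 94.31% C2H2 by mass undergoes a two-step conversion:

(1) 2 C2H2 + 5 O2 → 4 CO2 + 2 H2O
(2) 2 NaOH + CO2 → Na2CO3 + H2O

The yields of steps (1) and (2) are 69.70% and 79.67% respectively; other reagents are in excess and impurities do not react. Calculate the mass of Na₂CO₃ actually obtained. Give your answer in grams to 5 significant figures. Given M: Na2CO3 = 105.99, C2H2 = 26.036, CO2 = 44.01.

659.33 g

Pure C2H2 = 154.63 × 0.9431 = 145.832 g.
n(C2H2) = 145.832 / 26.036 = 5.60115 mol.
Step 1 (C2H2:CO2 = 2:4): theoretical n(CO2) = 11.2023 mol; at 69.70% yield, n(CO2) = 7.80800 mol.
Step 2 (CO2:Na2CO3 = 1:1): theoretical n(Na2CO3) = 7.80800 mol, so theoretical mass = 7.80800 × 105.99 = 827.570 g.
At 79.67% yield, actual mass of Na2CO3 = 827.570 × 0.7967 = 659.325 g.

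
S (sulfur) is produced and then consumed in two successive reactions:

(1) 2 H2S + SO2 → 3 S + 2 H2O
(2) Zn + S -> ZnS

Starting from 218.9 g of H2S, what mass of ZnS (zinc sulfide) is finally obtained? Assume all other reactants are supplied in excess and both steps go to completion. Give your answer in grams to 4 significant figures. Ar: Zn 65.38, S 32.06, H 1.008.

M(H2S) = 2(1.008) + 32.06 = 34.076 g/mol.
M(ZnS) = 65.38 + 32.06 = 97.44 g/mol.
n(H2S) = 218.90 / 34.076 = 6.4239 mol.
Step 1 gives a 2:3 ratio of H2S to S, so n(S) = 9.6358 mol.
In step 2 the S:ZnS ratio is 1:1, so n(ZnS) = 9.6358 mol.
Mass of ZnS = 9.6358 × 97.44 = 938.91 g.

938.9 g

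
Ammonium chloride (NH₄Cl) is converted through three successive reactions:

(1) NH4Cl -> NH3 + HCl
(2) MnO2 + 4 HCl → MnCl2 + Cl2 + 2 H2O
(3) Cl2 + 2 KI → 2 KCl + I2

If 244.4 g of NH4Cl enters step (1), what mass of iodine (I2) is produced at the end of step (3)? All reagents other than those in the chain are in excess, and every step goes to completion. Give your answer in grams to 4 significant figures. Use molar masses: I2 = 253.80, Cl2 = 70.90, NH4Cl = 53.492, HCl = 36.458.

n(NH4Cl) = 244.4 / 53.492 = 4.5689 mol.
Reaction (1): NH4Cl→HCl ratio 1:1 ⇒ n(HCl) = 4.5689 mol.
Reaction (2): HCl→Cl2 ratio 4:1 ⇒ n(Cl2) = 1.1422 mol.
Reaction (3): Cl2→I2 ratio 1:1 ⇒ n(I2) = 1.1422 mol.
Mass of I2 = 1.1422 × 253.80 = 289.90 g.

289.9 g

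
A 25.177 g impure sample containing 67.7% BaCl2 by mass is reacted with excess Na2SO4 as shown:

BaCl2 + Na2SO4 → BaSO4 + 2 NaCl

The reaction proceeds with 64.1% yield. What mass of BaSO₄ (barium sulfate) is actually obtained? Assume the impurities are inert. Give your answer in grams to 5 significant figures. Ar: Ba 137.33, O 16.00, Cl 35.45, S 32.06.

12.246 g

Pure BaCl2 available = 25.177 g × 0.677 = 17.0448 g.
M(BaCl2) = 137.33 + 2(35.45) = 208.23 g/mol.
M(BaSO4) = 137.33 + 32.06 + 4(16.00) = 233.39 g/mol.
n(BaCl2) = 17.0448 g / 208.23 g/mol = 0.0818558 mol.
From the equation the BaCl2:BaSO4 mole ratio is 1:1, so n(BaSO4) = 0.0818558 × 1/1 = 0.0818558 mol.
Mass of BaSO4 = 0.0818558 mol × 233.39 g/mol = 19.1043 g.
Actual mass collected = 19.1043 g × 0.641 = 12.2459 g.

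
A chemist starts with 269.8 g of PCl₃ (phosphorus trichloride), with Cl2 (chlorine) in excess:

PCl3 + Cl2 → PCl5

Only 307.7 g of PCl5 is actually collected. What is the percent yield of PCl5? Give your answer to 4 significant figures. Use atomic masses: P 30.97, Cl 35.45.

75.21 %

M(PCl3) = 30.97 + 3(35.45) = 137.32 g/mol.
M(PCl5) = 30.97 + 5(35.45) = 208.22 g/mol.
n(PCl3) = 269.80 g / 137.32 g/mol = 1.9648 mol.
From the equation the PCl3:PCl5 mole ratio is 1:1, so n(PCl5) = 1.9648 × 1/1 = 1.9648 mol.
Mass of PCl5 = 1.9648 mol × 208.22 g/mol = 409.10 g.
This is the theoretical yield. Percent yield = 307.7 g / 409.10 g × 100% = 75.214%.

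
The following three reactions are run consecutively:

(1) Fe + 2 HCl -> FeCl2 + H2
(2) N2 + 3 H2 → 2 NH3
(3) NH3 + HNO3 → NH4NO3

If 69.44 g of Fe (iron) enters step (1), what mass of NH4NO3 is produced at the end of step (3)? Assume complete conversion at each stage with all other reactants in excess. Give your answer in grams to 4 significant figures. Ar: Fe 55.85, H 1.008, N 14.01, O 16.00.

M(Fe) = 55.85 g/mol.
M(NH4NO3) = 2(14.01) + 4(1.008) + 3(16.00) = 80.052 g/mol.
n(Fe) = 69.44 / 55.85 = 1.2433 mol.
Reaction (1): Fe→H2 ratio 1:1 ⇒ n(H2) = 1.2433 mol.
Reaction (2): H2→NH3 ratio 3:2 ⇒ n(NH3) = 0.82889 mol.
Reaction (3): NH3→NH4NO3 ratio 1:1 ⇒ n(NH4NO3) = 0.82889 mol.
Mass of NH4NO3 = 0.82889 × 80.052 = 66.354 g.

66.35 g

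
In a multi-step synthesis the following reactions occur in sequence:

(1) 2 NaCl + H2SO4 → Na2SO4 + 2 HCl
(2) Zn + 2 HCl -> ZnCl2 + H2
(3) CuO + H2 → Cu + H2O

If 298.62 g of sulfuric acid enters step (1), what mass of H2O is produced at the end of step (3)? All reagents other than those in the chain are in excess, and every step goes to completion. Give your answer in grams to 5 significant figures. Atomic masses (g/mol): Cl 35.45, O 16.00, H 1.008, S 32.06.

M(H2SO4) = 2(1.008) + 32.06 + 4(16.00) = 98.076 g/mol.
M(H2O) = 2(1.008) + 16.00 = 18.016 g/mol.
n(H2SO4) = 298.62 / 98.076 = 3.04478 mol.
Reaction (1): H2SO4→HCl ratio 1:2 ⇒ n(HCl) = 6.08956 mol.
Reaction (2): HCl→H2 ratio 2:1 ⇒ n(H2) = 3.04478 mol.
Reaction (3): H2→H2O ratio 1:1 ⇒ n(H2O) = 3.04478 mol.
Mass of H2O = 3.04478 × 18.016 = 54.8548 g.

54.855 g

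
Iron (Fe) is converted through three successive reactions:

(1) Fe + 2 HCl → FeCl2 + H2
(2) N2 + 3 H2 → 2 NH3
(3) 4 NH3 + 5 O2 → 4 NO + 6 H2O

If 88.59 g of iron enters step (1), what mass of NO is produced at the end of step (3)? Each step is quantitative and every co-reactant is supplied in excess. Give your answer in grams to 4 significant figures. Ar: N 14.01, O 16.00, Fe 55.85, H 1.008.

31.73 g

M(Fe) = 55.85 g/mol.
M(NO) = 14.01 + 16.00 = 30.01 g/mol.
n(Fe) = 88.59 / 55.85 = 1.5862 mol.
Reaction (1): Fe→H2 ratio 1:1 ⇒ n(H2) = 1.5862 mol.
Reaction (2): H2→NH3 ratio 3:2 ⇒ n(NH3) = 1.0575 mol.
Reaction (3): NH3→NO ratio 4:4 ⇒ n(NO) = 1.0575 mol.
Mass of NO = 1.0575 × 30.01 = 31.735 g.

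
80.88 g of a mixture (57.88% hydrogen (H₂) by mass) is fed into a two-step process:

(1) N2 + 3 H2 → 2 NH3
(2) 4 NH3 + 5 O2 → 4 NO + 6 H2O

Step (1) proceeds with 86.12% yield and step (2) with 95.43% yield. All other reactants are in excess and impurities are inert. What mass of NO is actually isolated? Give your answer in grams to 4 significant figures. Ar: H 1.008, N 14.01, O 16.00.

Pure H2 = 80.88 × 0.5788 = 46.813 g.
M(H2) = 2(1.008) = 2.016 g/mol.
M(NO) = 14.01 + 16.00 = 30.01 g/mol.
n(H2) = 46.813 / 2.016 = 23.221 mol.
Step 1 (H2:NH3 = 3:2): theoretical n(NH3) = 15.481 mol; at 86.12% yield, n(NH3) = 13.332 mol.
Step 2 (NH3:NO = 4:4): theoretical n(NO) = 13.332 mol, so theoretical mass = 13.332 × 30.01 = 400.09 g.
At 95.43% yield, actual mass of NO = 400.09 × 0.9543 = 381.81 g.

381.8 g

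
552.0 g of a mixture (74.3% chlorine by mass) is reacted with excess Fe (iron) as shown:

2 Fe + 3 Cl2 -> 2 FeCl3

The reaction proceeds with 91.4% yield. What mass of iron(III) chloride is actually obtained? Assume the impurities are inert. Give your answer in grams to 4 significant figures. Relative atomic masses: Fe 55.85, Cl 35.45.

571.7 g

Pure Cl2 available = 552.0 g × 0.743 = 410.14 g.
M(Cl2) = 2(35.45) = 70.90 g/mol.
M(FeCl3) = 55.85 + 3(35.45) = 162.20 g/mol.
n(Cl2) = 410.14 g / 70.90 g/mol = 5.7847 mol.
From the equation the Cl2:FeCl3 mole ratio is 3:2, so n(FeCl3) = 5.7847 × 2/3 = 3.8565 mol.
Mass of FeCl3 = 3.8565 mol × 162.20 g/mol = 625.52 g.
Actual mass collected = 625.52 g × 0.914 = 571.73 g.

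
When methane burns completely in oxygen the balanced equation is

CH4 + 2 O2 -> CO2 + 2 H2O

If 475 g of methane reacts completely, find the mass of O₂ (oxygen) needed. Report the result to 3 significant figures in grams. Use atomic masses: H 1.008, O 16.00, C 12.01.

1900 g

M(CH4) = 12.01 + 4(1.008) = 16.042 g/mol.
M(O2) = 2(16.00) = 32.00 g/mol.
n(CH4) = 475.0 g / 16.042 g/mol = 29.61 mol.
From the equation the CH4:O2 mole ratio is 1:2, so n(O2) = 29.61 × 2/1 = 59.22 mol.
Mass of O2 = 59.22 mol × 32.00 g/mol = 1895 g.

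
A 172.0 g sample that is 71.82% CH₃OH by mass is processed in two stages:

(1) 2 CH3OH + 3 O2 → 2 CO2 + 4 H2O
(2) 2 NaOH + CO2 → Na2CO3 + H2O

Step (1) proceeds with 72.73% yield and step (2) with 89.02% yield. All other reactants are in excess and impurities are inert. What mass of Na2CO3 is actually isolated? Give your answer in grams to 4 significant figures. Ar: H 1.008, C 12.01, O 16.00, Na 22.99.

Pure CH3OH = 172.0 × 0.7182 = 123.53 g.
M(CH3OH) = 12.01 + 4(1.008) + 16.00 = 32.042 g/mol.
M(Na2CO3) = 2(22.99) + 12.01 + 3(16.00) = 105.99 g/mol.
n(CH3OH) = 123.53 / 32.042 = 3.8553 mol.
Step 1 (CH3OH:CO2 = 2:2): theoretical n(CO2) = 3.8553 mol; at 72.73% yield, n(CO2) = 2.8039 mol.
Step 2 (CO2:Na2CO3 = 1:1): theoretical n(Na2CO3) = 2.8039 mol, so theoretical mass = 2.8039 × 105.99 = 297.19 g.
At 89.02% yield, actual mass of Na2CO3 = 297.19 × 0.8902 = 264.56 g.

264.6 g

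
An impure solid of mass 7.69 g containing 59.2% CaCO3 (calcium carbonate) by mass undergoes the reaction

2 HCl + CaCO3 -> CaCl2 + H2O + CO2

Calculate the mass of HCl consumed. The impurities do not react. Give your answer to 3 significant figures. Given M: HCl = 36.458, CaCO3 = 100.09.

Mass of pure CaCO3 = 7.69 g × 0.592 = 4.552 g.
n(CaCO3) = 4.552 g / 100.09 g/mol = 0.04548 mol.
From the equation the CaCO3:HCl mole ratio is 1:2, so n(HCl) = 0.04548 × 2/1 = 0.09097 mol.
Mass of HCl = 0.09097 mol × 36.458 g/mol = 3.317 g.

3.32 g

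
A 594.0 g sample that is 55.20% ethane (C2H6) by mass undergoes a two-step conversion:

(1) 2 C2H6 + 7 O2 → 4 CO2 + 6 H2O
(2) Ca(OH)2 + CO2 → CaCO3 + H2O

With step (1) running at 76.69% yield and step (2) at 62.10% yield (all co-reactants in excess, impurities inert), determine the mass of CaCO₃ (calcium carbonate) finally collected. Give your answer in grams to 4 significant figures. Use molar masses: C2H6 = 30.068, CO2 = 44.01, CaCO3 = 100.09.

1040 g

Pure C2H6 = 594.0 × 0.5520 = 327.89 g.
n(C2H6) = 327.89 / 30.068 = 10.905 mol.
Step 1 (C2H6:CO2 = 2:4): theoretical n(CO2) = 21.810 mol; at 76.69% yield, n(CO2) = 16.726 mol.
Step 2 (CO2:CaCO3 = 1:1): theoretical n(CaCO3) = 16.726 mol, so theoretical mass = 16.726 × 100.09 = 1674.1 g.
At 62.10% yield, actual mass of CaCO3 = 1674.1 × 0.6210 = 1039.6 g.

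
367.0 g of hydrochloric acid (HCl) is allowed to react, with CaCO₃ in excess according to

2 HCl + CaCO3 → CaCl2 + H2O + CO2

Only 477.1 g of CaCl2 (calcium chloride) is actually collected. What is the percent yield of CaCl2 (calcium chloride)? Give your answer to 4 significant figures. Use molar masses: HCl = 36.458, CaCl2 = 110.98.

n(HCl) = 367.00 g / 36.458 g/mol = 10.066 mol.
From the equation the HCl:CaCl2 mole ratio is 2:1, so n(CaCl2) = 10.066 × 1/2 = 5.0332 mol.
Mass of CaCl2 = 5.0332 mol × 110.98 g/mol = 558.58 g.
This is the theoretical yield. Percent yield = 477.1 g / 558.58 g × 100% = 85.413%.

85.41 %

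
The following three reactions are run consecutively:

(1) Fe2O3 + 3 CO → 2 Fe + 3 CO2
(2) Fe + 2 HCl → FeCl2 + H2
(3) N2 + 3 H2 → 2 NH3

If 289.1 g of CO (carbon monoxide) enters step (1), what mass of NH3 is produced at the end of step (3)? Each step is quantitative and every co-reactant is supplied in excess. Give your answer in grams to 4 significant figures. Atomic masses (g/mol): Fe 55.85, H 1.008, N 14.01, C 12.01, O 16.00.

78.14 g

M(CO) = 12.01 + 16.00 = 28.01 g/mol.
M(NH3) = 14.01 + 3(1.008) = 17.034 g/mol.
n(CO) = 289.1 / 28.01 = 10.321 mol.
Reaction (1): CO→Fe ratio 3:2 ⇒ n(Fe) = 6.8809 mol.
Reaction (2): Fe→H2 ratio 1:1 ⇒ n(H2) = 6.8809 mol.
Reaction (3): H2→NH3 ratio 3:2 ⇒ n(NH3) = 4.5873 mol.
Mass of NH3 = 4.5873 × 17.034 = 78.139 g.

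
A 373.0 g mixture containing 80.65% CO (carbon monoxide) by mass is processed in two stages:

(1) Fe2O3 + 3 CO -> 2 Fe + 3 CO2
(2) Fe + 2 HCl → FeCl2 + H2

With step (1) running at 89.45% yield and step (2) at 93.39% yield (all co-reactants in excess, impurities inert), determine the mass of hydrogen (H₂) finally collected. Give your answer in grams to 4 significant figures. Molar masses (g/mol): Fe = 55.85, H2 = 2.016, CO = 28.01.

12.06 g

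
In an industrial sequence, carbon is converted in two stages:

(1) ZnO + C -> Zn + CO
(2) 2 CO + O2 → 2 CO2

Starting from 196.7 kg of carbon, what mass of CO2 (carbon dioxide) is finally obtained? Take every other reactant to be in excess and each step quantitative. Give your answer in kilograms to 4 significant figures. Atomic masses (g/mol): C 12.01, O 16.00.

720.8 kg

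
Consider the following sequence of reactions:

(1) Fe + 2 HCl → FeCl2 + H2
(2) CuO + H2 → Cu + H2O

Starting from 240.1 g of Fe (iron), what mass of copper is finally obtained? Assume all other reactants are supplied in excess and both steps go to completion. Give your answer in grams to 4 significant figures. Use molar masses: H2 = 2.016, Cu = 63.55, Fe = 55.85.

273.2 g

n(Fe) = 240.10 / 55.85 = 4.2990 mol.
Step 1 gives a 1:1 ratio of Fe to H2, so n(H2) = 4.2990 mol.
In step 2 the H2:Cu ratio is 1:1, so n(Cu) = 4.2990 mol.
Mass of Cu = 4.2990 × 63.55 = 273.20 g.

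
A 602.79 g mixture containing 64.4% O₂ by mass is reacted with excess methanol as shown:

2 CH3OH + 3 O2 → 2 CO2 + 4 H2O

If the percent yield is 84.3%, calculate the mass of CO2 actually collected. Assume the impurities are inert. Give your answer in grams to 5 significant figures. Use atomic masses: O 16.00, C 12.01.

Pure O2 available = 602.79 g × 0.644 = 388.197 g.
M(O2) = 2(16.00) = 32.00 g/mol.
M(CO2) = 12.01 + 2(16.00) = 44.01 g/mol.
n(O2) = 388.197 g / 32.00 g/mol = 12.1311 mol.
From the equation the O2:CO2 mole ratio is 3:2, so n(CO2) = 12.1311 × 2/3 = 8.08743 mol.
Mass of CO2 = 8.08743 mol × 44.01 g/mol = 355.928 g.
Actual mass collected = 355.928 g × 0.843 = 300.047 g.

300.05 g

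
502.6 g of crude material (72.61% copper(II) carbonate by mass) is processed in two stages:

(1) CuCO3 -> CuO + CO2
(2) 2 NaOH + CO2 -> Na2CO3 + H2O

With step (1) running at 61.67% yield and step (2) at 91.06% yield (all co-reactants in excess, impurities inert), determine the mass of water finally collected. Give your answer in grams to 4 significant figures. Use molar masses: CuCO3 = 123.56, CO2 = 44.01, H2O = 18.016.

Pure CuCO3 = 502.6 × 0.7261 = 364.94 g.
n(CuCO3) = 364.94 / 123.56 = 2.9535 mol.
Step 1 (CuCO3:CO2 = 1:1): theoretical n(CO2) = 2.9535 mol; at 61.67% yield, n(CO2) = 1.8214 mol.
Step 2 (CO2:H2O = 1:1): theoretical n(H2O) = 1.8214 mol, so theoretical mass = 1.8214 × 18.016 = 32.815 g.
At 91.06% yield, actual mass of H2O = 32.815 × 0.9106 = 29.881 g.

29.88 g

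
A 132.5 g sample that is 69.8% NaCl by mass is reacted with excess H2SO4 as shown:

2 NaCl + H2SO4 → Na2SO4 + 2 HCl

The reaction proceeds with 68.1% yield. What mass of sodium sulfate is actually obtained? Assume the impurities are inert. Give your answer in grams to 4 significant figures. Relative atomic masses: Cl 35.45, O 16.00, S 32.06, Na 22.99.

Pure NaCl available = 132.5 g × 0.698 = 92.485 g.
M(NaCl) = 22.99 + 35.45 = 58.44 g/mol.
M(Na2SO4) = 2(22.99) + 32.06 + 4(16.00) = 142.04 g/mol.
n(NaCl) = 92.485 g / 58.44 g/mol = 1.5826 mol.
From the equation the NaCl:Na2SO4 mole ratio is 2:1, so n(Na2SO4) = 1.5826 × 1/2 = 0.79128 mol.
Mass of Na2SO4 = 0.79128 mol × 142.04 g/mol = 112.39 g.
Actual mass collected = 112.39 g × 0.681 = 76.540 g.

76.54 g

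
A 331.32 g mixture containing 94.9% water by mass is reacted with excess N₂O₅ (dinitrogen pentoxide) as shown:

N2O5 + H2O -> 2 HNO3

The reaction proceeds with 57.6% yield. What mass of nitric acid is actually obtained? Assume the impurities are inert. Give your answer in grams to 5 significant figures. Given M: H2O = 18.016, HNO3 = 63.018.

1267.0 g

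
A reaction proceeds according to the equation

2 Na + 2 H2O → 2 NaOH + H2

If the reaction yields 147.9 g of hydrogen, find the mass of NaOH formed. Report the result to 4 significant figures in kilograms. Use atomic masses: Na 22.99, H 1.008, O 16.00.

M(H2) = 2(1.008) = 2.016 g/mol.
M(NaOH) = 22.99 + 16.00 + 1.008 = 39.998 g/mol.
n(H2) = 147.90 g / 2.016 g/mol = 73.363 mol.
From the equation the H2:NaOH mole ratio is 1:2, so n(NaOH) = 73.363 × 2/1 = 146.73 mol.
Mass of NaOH = 146.73 mol × 39.998 g/mol = 5868.8 g.
Converting to kg: 5868.8 g = 5.869 kg.

5.869 kg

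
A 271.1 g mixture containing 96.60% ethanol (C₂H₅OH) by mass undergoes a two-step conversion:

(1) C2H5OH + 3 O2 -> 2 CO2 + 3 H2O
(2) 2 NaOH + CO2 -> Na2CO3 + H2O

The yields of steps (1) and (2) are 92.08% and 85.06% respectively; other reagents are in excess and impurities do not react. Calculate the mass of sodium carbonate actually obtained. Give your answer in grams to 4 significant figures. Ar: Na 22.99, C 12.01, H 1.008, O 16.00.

Pure C2H5OH = 271.1 × 0.9660 = 261.88 g.
M(C2H5OH) = 2(12.01) + 6(1.008) + 16.00 = 46.068 g/mol.
M(Na2CO3) = 2(22.99) + 12.01 + 3(16.00) = 105.99 g/mol.
n(C2H5OH) = 261.88 / 46.068 = 5.6847 mol.
Step 1 (C2H5OH:CO2 = 1:2): theoretical n(CO2) = 11.369 mol; at 92.08% yield, n(CO2) = 10.469 mol.
Step 2 (CO2:Na2CO3 = 1:1): theoretical n(Na2CO3) = 10.469 mol, so theoretical mass = 10.469 × 105.99 = 1109.6 g.
At 85.06% yield, actual mass of Na2CO3 = 1109.6 × 0.8506 = 943.83 g.

943.8 g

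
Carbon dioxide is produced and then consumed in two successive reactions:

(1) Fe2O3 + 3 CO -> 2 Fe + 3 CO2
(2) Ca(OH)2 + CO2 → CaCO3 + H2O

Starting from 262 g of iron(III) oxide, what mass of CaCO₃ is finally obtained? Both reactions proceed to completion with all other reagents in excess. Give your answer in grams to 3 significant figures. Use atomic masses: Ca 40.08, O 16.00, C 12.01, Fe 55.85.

493 g

M(Fe2O3) = 2(55.85) + 3(16.00) = 159.70 g/mol.
M(CaCO3) = 40.08 + 12.01 + 3(16.00) = 100.09 g/mol.
n(Fe2O3) = 262.0 / 159.70 = 1.641 mol.
Step 1 gives a 1:3 ratio of Fe2O3 to CO2, so n(CO2) = 4.922 mol.
In step 2 the CO2:CaCO3 ratio is 1:1, so n(CaCO3) = 4.922 mol.
Mass of CaCO3 = 4.922 × 100.09 = 492.6 g.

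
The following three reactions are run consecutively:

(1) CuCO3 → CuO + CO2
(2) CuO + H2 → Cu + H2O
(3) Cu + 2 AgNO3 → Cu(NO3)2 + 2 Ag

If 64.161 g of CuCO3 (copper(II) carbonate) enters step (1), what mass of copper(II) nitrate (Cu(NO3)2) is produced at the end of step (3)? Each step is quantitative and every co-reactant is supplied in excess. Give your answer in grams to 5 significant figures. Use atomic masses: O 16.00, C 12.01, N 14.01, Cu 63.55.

M(CuCO3) = 63.55 + 12.01 + 3(16.00) = 123.56 g/mol.
M(Cu(NO3)2) = 63.55 + 2(14.01) + 6(16.00) = 187.57 g/mol.
n(CuCO3) = 64.161 / 123.56 = 0.519270 mol.
Reaction (1): CuCO3→CuO ratio 1:1 ⇒ n(CuO) = 0.519270 mol.
Reaction (2): CuO→Cu ratio 1:1 ⇒ n(Cu) = 0.519270 mol.
Reaction (3): Cu→Cu(NO3)2 ratio 1:1 ⇒ n(Cu(NO3)2) = 0.519270 mol.
Mass of Cu(NO3)2 = 0.519270 × 187.57 = 97.3995 g.

97.399 g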